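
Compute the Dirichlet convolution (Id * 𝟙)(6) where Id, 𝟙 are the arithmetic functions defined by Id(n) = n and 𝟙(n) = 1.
(Id * 𝟙)(6) = 12

Divisors of 6: [1, 2, 3, 6]. For each d | 6:
  d = 1: Id(1) · 𝟙(6/1) = 1 · 1 = 1
  d = 2: Id(2) · 𝟙(6/2) = 2 · 1 = 2
  d = 3: Id(3) · 𝟙(6/3) = 3 · 1 = 3
  d = 6: Id(6) · 𝟙(6/6) = 6 · 1 = 6
Summing: (Id * 𝟙)(6) = 1 + 2 + 3 + 6 = 12.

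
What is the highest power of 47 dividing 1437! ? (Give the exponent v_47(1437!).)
v_47(1437!) = 30

Legendre's formula: v_p(n!) = Σ_{k ≥ 1} ⌊n / p^k⌋. For p = 47, n = 1437, the terms are:
  ⌊1437/47^1⌋ = ⌊1437/47⌋ = 30
(the next term ⌊1437/47^2⌋ = 0, terminating the sum). Summing: v_47(1437!) = 30 = 30.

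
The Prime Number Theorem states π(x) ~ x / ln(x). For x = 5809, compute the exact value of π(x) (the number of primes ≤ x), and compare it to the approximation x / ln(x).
π(5809) = 762;  x/ln(x) ≈ 670.23;  relative error ≈ 12.04%.

Directly count primes up to 5809: π(5809) = 762. The PNT approximation gives 5809/ln(5809) ≈ 5809/8.66716 ≈ 670.23. Relative error (π(x) − x/ln(x)) / π(x) ≈ 12.04%; the approximation is known to undercount slightly (Li(x) is a better estimate).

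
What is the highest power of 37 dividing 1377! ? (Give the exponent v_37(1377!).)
v_37(1377!) = 38

Legendre's formula: v_p(n!) = Σ_{k ≥ 1} ⌊n / p^k⌋. For p = 37, n = 1377, the terms are:
  ⌊1377/37^1⌋ = ⌊1377/37⌋ = 37
  ⌊1377/37^2⌋ = ⌊1377/1369⌋ = 1
(the next term ⌊1377/37^3⌋ = 0, terminating the sum). Summing: v_37(1377!) = 37 + 1 = 38.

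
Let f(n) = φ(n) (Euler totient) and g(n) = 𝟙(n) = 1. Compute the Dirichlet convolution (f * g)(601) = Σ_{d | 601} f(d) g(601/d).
(φ * 𝟙)(601) = 601

Divisors of 601: [1, 601]. For each d | 601:
  d = 1: φ(1) · 𝟙(601/1) = 1 · 1 = 1
  d = 601: φ(601) · 𝟙(601/601) = 600 · 1 = 600
Summing: (φ * 𝟙)(601) = 1 + 600 = 601.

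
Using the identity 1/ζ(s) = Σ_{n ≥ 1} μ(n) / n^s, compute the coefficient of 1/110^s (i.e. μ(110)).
μ(110) = -1

Factor n = 110 = 2 · 5 · 11. μ(n) = 0 if any exponent ≥ 2 (not squarefree); otherwise μ(n) = (−1)^{ω(n)} where ω(n) is the number of distinct prime factors. Applying: μ(110) = -1.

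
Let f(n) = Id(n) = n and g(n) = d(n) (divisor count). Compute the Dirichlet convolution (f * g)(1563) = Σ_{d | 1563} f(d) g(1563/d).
(Id * d)(1563) = 2615

Divisors of 1563: [1, 3, 521, 1563]. For each d | 1563:
  d = 1: Id(1) · d(1563/1) = 1 · 4 = 4
  d = 3: Id(3) · d(1563/3) = 3 · 2 = 6
  d = 521: Id(521) · d(1563/521) = 521 · 2 = 1042
  d = 1563: Id(1563) · d(1563/1563) = 1563 · 1 = 1563
Summing: (Id * d)(1563) = 4 + 6 + 1042 + 1563 = 2615.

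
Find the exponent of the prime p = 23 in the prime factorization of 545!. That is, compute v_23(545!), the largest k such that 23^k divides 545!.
v_23(545!) = 24

Legendre's formula: v_p(n!) = Σ_{k ≥ 1} ⌊n / p^k⌋. For p = 23, n = 545, the terms are:
  ⌊545/23^1⌋ = ⌊545/23⌋ = 23
  ⌊545/23^2⌋ = ⌊545/529⌋ = 1
(the next term ⌊545/23^3⌋ = 0, terminating the sum). Summing: v_23(545!) = 23 + 1 = 24.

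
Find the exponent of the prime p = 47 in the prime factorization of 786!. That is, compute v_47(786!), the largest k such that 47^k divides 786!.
v_47(786!) = 16

Legendre's formula: v_p(n!) = Σ_{k ≥ 1} ⌊n / p^k⌋. For p = 47, n = 786, the terms are:
  ⌊786/47^1⌋ = ⌊786/47⌋ = 16
(the next term ⌊786/47^2⌋ = 0, terminating the sum). Summing: v_47(786!) = 16 = 16.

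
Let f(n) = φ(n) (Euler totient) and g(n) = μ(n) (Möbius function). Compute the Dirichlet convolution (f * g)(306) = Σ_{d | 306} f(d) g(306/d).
(φ * μ)(306) = 0

Divisors of 306: [1, 2, 3, 6, 9, 17, 18, 34, 51, 102, 153, 306]. For each d | 306:
  d = 1: φ(1) · μ(306/1) = 1 · 0 = 0
  d = 2: φ(2) · μ(306/2) = 1 · 0 = 0
  d = 3: φ(3) · μ(306/3) = 2 · -1 = -2
  d = 6: φ(6) · μ(306/6) = 2 · 1 = 2
  d = 9: φ(9) · μ(306/9) = 6 · 1 = 6
  d = 17: φ(17) · μ(306/17) = 16 · 0 = 0
  d = 18: φ(18) · μ(306/18) = 6 · -1 = -6
  d = 34: φ(34) · μ(306/34) = 16 · 0 = 0
  d = 51: φ(51) · μ(306/51) = 32 · 1 = 32
  d = 102: φ(102) · μ(306/102) = 32 · -1 = -32
  d = 153: φ(153) · μ(306/153) = 96 · -1 = -96
  d = 306: φ(306) · μ(306/306) = 96 · 1 = 96
Summing: (φ * μ)(306) = 0 + 0 + -2 + 2 + 6 + 0 + -6 + 0 + 32 + -32 + -96 + 96 = 0.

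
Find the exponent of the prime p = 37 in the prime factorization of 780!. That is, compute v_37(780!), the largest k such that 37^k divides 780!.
v_37(780!) = 21

Legendre's formula: v_p(n!) = Σ_{k ≥ 1} ⌊n / p^k⌋. For p = 37, n = 780, the terms are:
  ⌊780/37^1⌋ = ⌊780/37⌋ = 21
(the next term ⌊780/37^2⌋ = 0, terminating the sum). Summing: v_37(780!) = 21 = 21.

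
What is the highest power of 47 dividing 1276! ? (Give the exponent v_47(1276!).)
v_47(1276!) = 27

Legendre's formula: v_p(n!) = Σ_{k ≥ 1} ⌊n / p^k⌋. For p = 47, n = 1276, the terms are:
  ⌊1276/47^1⌋ = ⌊1276/47⌋ = 27
(the next term ⌊1276/47^2⌋ = 0, terminating the sum). Summing: v_47(1276!) = 27 = 27.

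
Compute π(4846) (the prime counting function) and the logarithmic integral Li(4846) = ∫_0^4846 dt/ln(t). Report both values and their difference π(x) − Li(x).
π(4846) = 650;  Li(4846) ≈ 666.17;  π(x) − Li(x) ≈ -16.17.

Direct count of primes ≤ 4846 gives π(4846) = 650. Numerical evaluation of the logarithmic integral gives Li(4846) ≈ 666.17. The difference π(x) − Li(x) ≈ -16.17 is typically negative for small/moderate x (Li(x) overestimates), though Littlewood's theorem shows this sign changes infinitely often.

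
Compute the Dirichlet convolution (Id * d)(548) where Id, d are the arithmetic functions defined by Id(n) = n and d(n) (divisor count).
(Id * d)(548) = 1529

Divisors of 548: [1, 2, 4, 137, 274, 548]. For each d | 548:
  d = 1: Id(1) · d(548/1) = 1 · 6 = 6
  d = 2: Id(2) · d(548/2) = 2 · 4 = 8
  d = 4: Id(4) · d(548/4) = 4 · 2 = 8
  d = 137: Id(137) · d(548/137) = 137 · 3 = 411
  d = 274: Id(274) · d(548/274) = 274 · 2 = 548
  d = 548: Id(548) · d(548/548) = 548 · 1 = 548
Summing: (Id * d)(548) = 6 + 8 + 8 + 411 + 548 + 548 = 1529.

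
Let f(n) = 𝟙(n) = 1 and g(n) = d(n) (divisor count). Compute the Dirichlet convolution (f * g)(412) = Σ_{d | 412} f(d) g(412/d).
(𝟙 * d)(412) = 18

Divisors of 412: [1, 2, 4, 103, 206, 412]. For each d | 412:
  d = 1: 𝟙(1) · d(412/1) = 1 · 6 = 6
  d = 2: 𝟙(2) · d(412/2) = 1 · 4 = 4
  d = 4: 𝟙(4) · d(412/4) = 1 · 2 = 2
  d = 103: 𝟙(103) · d(412/103) = 1 · 3 = 3
  d = 206: 𝟙(206) · d(412/206) = 1 · 2 = 2
  d = 412: 𝟙(412) · d(412/412) = 1 · 1 = 1
Summing: (𝟙 * d)(412) = 6 + 4 + 2 + 3 + 2 + 1 = 18.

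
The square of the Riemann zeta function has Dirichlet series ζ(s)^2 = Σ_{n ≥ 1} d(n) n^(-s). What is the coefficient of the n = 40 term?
d(40) = 8

ζ(s)^2 = (Σ 1/m^s)(Σ 1/k^s). The coefficient of 1/n^s in the product is the number of ordered pairs (m, k) with mk = n, which equals d(n). For n = 40, divisors are [1, 2, 4, 5, 8, 10, 20, 40], so d(40) = 8.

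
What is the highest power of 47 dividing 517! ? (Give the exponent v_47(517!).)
v_47(517!) = 11

Legendre's formula: v_p(n!) = Σ_{k ≥ 1} ⌊n / p^k⌋. For p = 47, n = 517, the terms are:
  ⌊517/47^1⌋ = ⌊517/47⌋ = 11
(the next term ⌊517/47^2⌋ = 0, terminating the sum). Summing: v_47(517!) = 11 = 11.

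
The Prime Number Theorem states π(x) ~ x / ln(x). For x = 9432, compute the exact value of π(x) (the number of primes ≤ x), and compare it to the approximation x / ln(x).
π(9432) = 1167;  x/ln(x) ≈ 1030.61;  relative error ≈ 11.69%.

Directly count primes up to 9432: π(9432) = 1167. The PNT approximation gives 9432/ln(9432) ≈ 9432/9.15186 ≈ 1030.61. Relative error (π(x) − x/ln(x)) / π(x) ≈ 11.69%; the approximation is known to undercount slightly (Li(x) is a better estimate).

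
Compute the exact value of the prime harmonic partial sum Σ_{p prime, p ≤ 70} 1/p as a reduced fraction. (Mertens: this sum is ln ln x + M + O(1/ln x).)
Σ 1/p = 13585328068403621603022853/7858321551080267055879090

π(70) = 19, so the primes ≤ 70 are [2, 3, 5, 7, 11, 13, 17, 19, 23, 29, 31, 37, 41, 43, 47, 53, 59, 61, 67]. Summing 1/p over these primes: 13585328068403621603022853/7858321551080267055879090 ≈ 1.7288. Mertens estimate ln ln(70) + 0.2615 ≈ 1.7081.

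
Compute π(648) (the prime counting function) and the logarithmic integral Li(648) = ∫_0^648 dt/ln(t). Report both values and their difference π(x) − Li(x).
π(648) = 118;  Li(648) ≈ 125.10;  π(x) − Li(x) ≈ -7.10.

Direct count of primes ≤ 648 gives π(648) = 118. Numerical evaluation of the logarithmic integral gives Li(648) ≈ 125.10. The difference π(x) − Li(x) ≈ -7.10 is typically negative for small/moderate x (Li(x) overestimates), though Littlewood's theorem shows this sign changes infinitely often.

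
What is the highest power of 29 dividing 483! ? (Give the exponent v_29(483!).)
v_29(483!) = 16

Legendre's formula: v_p(n!) = Σ_{k ≥ 1} ⌊n / p^k⌋. For p = 29, n = 483, the terms are:
  ⌊483/29^1⌋ = ⌊483/29⌋ = 16
(the next term ⌊483/29^2⌋ = 0, terminating the sum). Summing: v_29(483!) = 16 = 16.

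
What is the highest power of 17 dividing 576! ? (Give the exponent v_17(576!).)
v_17(576!) = 34

Legendre's formula: v_p(n!) = Σ_{k ≥ 1} ⌊n / p^k⌋. For p = 17, n = 576, the terms are:
  ⌊576/17^1⌋ = ⌊576/17⌋ = 33
  ⌊576/17^2⌋ = ⌊576/289⌋ = 1
(the next term ⌊576/17^3⌋ = 0, terminating the sum). Summing: v_17(576!) = 33 + 1 = 34.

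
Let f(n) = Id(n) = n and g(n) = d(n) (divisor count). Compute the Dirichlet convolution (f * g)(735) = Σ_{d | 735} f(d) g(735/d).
(Id * d)(735) = 2310

Divisors of 735: [1, 3, 5, 7, 15, 21, 35, 49, 105, 147, 245, 735]. For each d | 735:
  d = 1: Id(1) · d(735/1) = 1 · 12 = 12
  d = 3: Id(3) · d(735/3) = 3 · 6 = 18
  d = 5: Id(5) · d(735/5) = 5 · 6 = 30
  d = 7: Id(7) · d(735/7) = 7 · 8 = 56
  d = 15: Id(15) · d(735/15) = 15 · 3 = 45
  d = 21: Id(21) · d(735/21) = 21 · 4 = 84
  d = 35: Id(35) · d(735/35) = 35 · 4 = 140
  d = 49: Id(49) · d(735/49) = 49 · 4 = 196
  d = 105: Id(105) · d(735/105) = 105 · 2 = 210
  d = 147: Id(147) · d(735/147) = 147 · 2 = 294
  d = 245: Id(245) · d(735/245) = 245 · 2 = 490
  d = 735: Id(735) · d(735/735) = 735 · 1 = 735
Summing: (Id * d)(735) = 12 + 18 + 30 + 56 + 45 + 84 + 140 + 196 + 210 + 294 + 490 + 735 = 2310.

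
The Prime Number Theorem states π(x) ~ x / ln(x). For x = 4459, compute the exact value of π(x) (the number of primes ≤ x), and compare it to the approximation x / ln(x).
π(4459) = 606;  x/ln(x) ≈ 530.66;  relative error ≈ 12.43%.

Directly count primes up to 4459: π(4459) = 606. The PNT approximation gives 4459/ln(4459) ≈ 4459/8.40268 ≈ 530.66. Relative error (π(x) − x/ln(x)) / π(x) ≈ 12.43%; the approximation is known to undercount slightly (Li(x) is a better estimate).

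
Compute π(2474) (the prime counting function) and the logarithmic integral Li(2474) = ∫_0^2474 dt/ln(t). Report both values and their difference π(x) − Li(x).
π(2474) = 366;  Li(2474) ≈ 376.28;  π(x) − Li(x) ≈ -10.28.

Direct count of primes ≤ 2474 gives π(2474) = 366. Numerical evaluation of the logarithmic integral gives Li(2474) ≈ 376.28. The difference π(x) − Li(x) ≈ -10.28 is typically negative for small/moderate x (Li(x) overestimates), though Littlewood's theorem shows this sign changes infinitely often.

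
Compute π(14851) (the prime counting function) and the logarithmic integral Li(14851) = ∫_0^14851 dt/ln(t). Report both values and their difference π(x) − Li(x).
π(14851) = 1740;  Li(14851) ≈ 1761.12;  π(x) − Li(x) ≈ -21.12.

Direct count of primes ≤ 14851 gives π(14851) = 1740. Numerical evaluation of the logarithmic integral gives Li(14851) ≈ 1761.12. The difference π(x) − Li(x) ≈ -21.12 is typically negative for small/moderate x (Li(x) overestimates), though Littlewood's theorem shows this sign changes infinitely often.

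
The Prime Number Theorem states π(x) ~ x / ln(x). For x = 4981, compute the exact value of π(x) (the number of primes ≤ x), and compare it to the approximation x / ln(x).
π(4981) = 666;  x/ln(x) ≈ 585.08;  relative error ≈ 12.15%.

Directly count primes up to 4981: π(4981) = 666. The PNT approximation gives 4981/ln(4981) ≈ 4981/8.51339 ≈ 585.08. Relative error (π(x) − x/ln(x)) / π(x) ≈ 12.15%; the approximation is known to undercount slightly (Li(x) is a better estimate).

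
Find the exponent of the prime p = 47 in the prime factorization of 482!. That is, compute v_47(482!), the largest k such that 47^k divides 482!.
v_47(482!) = 10

Legendre's formula: v_p(n!) = Σ_{k ≥ 1} ⌊n / p^k⌋. For p = 47, n = 482, the terms are:
  ⌊482/47^1⌋ = ⌊482/47⌋ = 10
(the next term ⌊482/47^2⌋ = 0, terminating the sum). Summing: v_47(482!) = 10 = 10.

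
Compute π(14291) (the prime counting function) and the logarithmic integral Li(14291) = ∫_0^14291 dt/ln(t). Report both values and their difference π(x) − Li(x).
π(14291) = 1676;  Li(14291) ≈ 1702.71;  π(x) − Li(x) ≈ -26.71.

Direct count of primes ≤ 14291 gives π(14291) = 1676. Numerical evaluation of the logarithmic integral gives Li(14291) ≈ 1702.71. The difference π(x) − Li(x) ≈ -26.71 is typically negative for small/moderate x (Li(x) overestimates), though Littlewood's theorem shows this sign changes infinitely often.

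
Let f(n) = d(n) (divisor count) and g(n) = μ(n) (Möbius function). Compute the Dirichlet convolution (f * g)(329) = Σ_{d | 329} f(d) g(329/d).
(d * μ)(329) = 1

Divisors of 329: [1, 7, 47, 329]. For each d | 329:
  d = 1: d(1) · μ(329/1) = 1 · 1 = 1
  d = 7: d(7) · μ(329/7) = 2 · -1 = -2
  d = 47: d(47) · μ(329/47) = 2 · -1 = -2
  d = 329: d(329) · μ(329/329) = 4 · 1 = 4
Summing: (d * μ)(329) = 1 + -2 + -2 + 4 = 1.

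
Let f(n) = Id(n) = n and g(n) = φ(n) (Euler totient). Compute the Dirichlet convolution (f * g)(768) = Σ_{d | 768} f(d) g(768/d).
(Id * φ)(768) = 6400

Divisors of 768: [1, 2, 3, 4, 6, 8, 12, 16, 24, 32, 48, 64, 96, 128, 192, 256, 384, 768]. For each d | 768:
  d = 1: Id(1) · φ(768/1) = 1 · 256 = 256
  d = 2: Id(2) · φ(768/2) = 2 · 128 = 256
  d = 3: Id(3) · φ(768/3) = 3 · 128 = 384
  d = 4: Id(4) · φ(768/4) = 4 · 64 = 256
  d = 6: Id(6) · φ(768/6) = 6 · 64 = 384
  d = 8: Id(8) · φ(768/8) = 8 · 32 = 256
  d = 12: Id(12) · φ(768/12) = 12 · 32 = 384
  d = 16: Id(16) · φ(768/16) = 16 · 16 = 256
  d = 24: Id(24) · φ(768/24) = 24 · 16 = 384
  d = 32: Id(32) · φ(768/32) = 32 · 8 = 256
  d = 48: Id(48) · φ(768/48) = 48 · 8 = 384
  d = 64: Id(64) · φ(768/64) = 64 · 4 = 256
  d = 96: Id(96) · φ(768/96) = 96 · 4 = 384
  d = 128: Id(128) · φ(768/128) = 128 · 2 = 256
  d = 192: Id(192) · φ(768/192) = 192 · 2 = 384
  d = 256: Id(256) · φ(768/256) = 256 · 2 = 512
  d = 384: Id(384) · φ(768/384) = 384 · 1 = 384
  d = 768: Id(768) · φ(768/768) = 768 · 1 = 768
Summing: (Id * φ)(768) = 256 + 256 + 384 + 256 + 384 + 256 + 384 + 256 + 384 + 256 + 384 + 256 + 384 + 256 + 384 + 512 + 384 + 768 = 6400.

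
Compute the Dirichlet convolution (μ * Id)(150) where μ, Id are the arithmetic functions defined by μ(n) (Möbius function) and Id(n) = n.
(μ * Id)(150) = 40

Divisors of 150: [1, 2, 3, 5, 6, 10, 15, 25, 30, 50, 75, 150]. For each d | 150:
  d = 1: μ(1) · Id(150/1) = 1 · 150 = 150
  d = 2: μ(2) · Id(150/2) = -1 · 75 = -75
  d = 3: μ(3) · Id(150/3) = -1 · 50 = -50
  d = 5: μ(5) · Id(150/5) = -1 · 30 = -30
  d = 6: μ(6) · Id(150/6) = 1 · 25 = 25
  d = 10: μ(10) · Id(150/10) = 1 · 15 = 15
  d = 15: μ(15) · Id(150/15) = 1 · 10 = 10
  d = 25: μ(25) · Id(150/25) = 0 · 6 = 0
  d = 30: μ(30) · Id(150/30) = -1 · 5 = -5
  d = 50: μ(50) · Id(150/50) = 0 · 3 = 0
  d = 75: μ(75) · Id(150/75) = 0 · 2 = 0
  d = 150: μ(150) · Id(150/150) = 0 · 1 = 0
Summing: (μ * Id)(150) = 150 + -75 + -50 + -30 + 25 + 15 + 10 + 0 + -5 + 0 + 0 + 0 = 40.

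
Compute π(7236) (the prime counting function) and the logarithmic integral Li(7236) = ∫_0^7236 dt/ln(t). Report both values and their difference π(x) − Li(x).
π(7236) = 924;  Li(7236) ≈ 940.94;  π(x) − Li(x) ≈ -16.94.

Direct count of primes ≤ 7236 gives π(7236) = 924. Numerical evaluation of the logarithmic integral gives Li(7236) ≈ 940.94. The difference π(x) − Li(x) ≈ -16.94 is typically negative for small/moderate x (Li(x) overestimates), though Littlewood's theorem shows this sign changes infinitely often.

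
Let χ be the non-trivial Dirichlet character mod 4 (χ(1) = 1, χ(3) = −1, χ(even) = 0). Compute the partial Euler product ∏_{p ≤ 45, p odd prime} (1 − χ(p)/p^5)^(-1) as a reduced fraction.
∏ = 32740559305695385712389870979185370874149053476477367448414215/32866839245274949258617282425703153368289421339680491851218944

The odd primes p ≤ 45 are [3, 5, 7, 11, 13, 17, 19, 23, 29, 31, 37, 41, 43]. For each, χ(p) = 1 if p ≡ 1 mod 4, χ(p) = −1 if p ≡ 3 mod 4. Taking (1 − χ(p)/p^5)^(-1) = p^5/(p^5 − χ(p)): (1 − (-1)/3^5)^(-1) · (1 − (1)/5^5)^(-1) · (1 − (-1)/7^5)^(-1) · (1 − (-1)/11^5)^(-1) · (1 − (1)/13^5)^(-1) · (1 − (1)/17^5)^(-1) · (1 − (-1)/19^5)^(-1) · (1 − (-1)/23^5)^(-1) · (1 − (1)/29^5)^(-1) · (1 − (-1)/31^5)^(-1) · (1 − (1)/37^5)^(-1) · (1 − (1)/41^5)^(-1) · (1 − (-1)/43^5)^(-1) = 32740559305695385712389870979185370874149053476477367448414215/32866839245274949258617282425703153368289421339680491851218944.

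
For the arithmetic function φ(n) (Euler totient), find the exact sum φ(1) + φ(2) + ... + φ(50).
Σ_{n ≤ 50} φ(n) = 774

Compute φ(n) for each 1 ≤ n ≤ 50: φ(1) = 1, φ(2) = 1, φ(3) = 2, φ(4) = 2, φ(5) = 4, φ(6) = 2, φ(7) = 6, φ(8) = 4, φ(9) = 6, φ(10) = 4, φ(11) = 10, φ(12) = 4, φ(13) = 12, φ(14) = 6, φ(15) = 8, φ(16) = 8, φ(17) = 16, φ(18) = 6, φ(19) = 18, φ(20) = 8, φ(21) = 12, φ(22) = 10, φ(23) = 22, φ(24) = 8, φ(25) = 20, φ(26) = 12, φ(27) = 18, φ(28) = 12, φ(29) = 28, φ(30) = 8, φ(31) = 30, φ(32) = 16, φ(33) = 20, φ(34) = 16, φ(35) = 24, φ(36) = 12, φ(37) = 36, φ(38) = 18, φ(39) = 24, φ(40) = 16, φ(41) = 40, φ(42) = 12, φ(43) = 42, φ(44) = 20, φ(45) = 24, φ(46) = 22, φ(47) = 46, φ(48) = 16, φ(49) = 42, φ(50) = 20. Summing all 50 values: 774. (Average order: Σ_{n ≤ x} φ(n) ~ (3/π²) x². For x = 50, (3/π²)·50² ≈ 759.91.)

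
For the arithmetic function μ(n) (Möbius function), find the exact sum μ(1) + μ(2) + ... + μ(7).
Σ_{n ≤ 7} μ(n) = -2

Compute μ(n) for each 1 ≤ n ≤ 7: μ(1) = 1, μ(2) = -1, μ(3) = -1, μ(4) = 0, μ(5) = -1, μ(6) = 1, μ(7) = -1. Summing all 7 values: -2. (Mertens function M(x) = Σ_{n ≤ x} μ(n); on average M(x) should be small (PNT ⟺ M(x) = o(x)).)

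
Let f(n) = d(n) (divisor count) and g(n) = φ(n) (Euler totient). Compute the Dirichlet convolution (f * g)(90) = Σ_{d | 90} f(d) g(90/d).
(d * φ)(90) = 234

Divisors of 90: [1, 2, 3, 5, 6, 9, 10, 15, 18, 30, 45, 90]. For each d | 90:
  d = 1: d(1) · φ(90/1) = 1 · 24 = 24
  d = 2: d(2) · φ(90/2) = 2 · 24 = 48
  d = 3: d(3) · φ(90/3) = 2 · 8 = 16
  d = 5: d(5) · φ(90/5) = 2 · 6 = 12
  d = 6: d(6) · φ(90/6) = 4 · 8 = 32
  d = 9: d(9) · φ(90/9) = 3 · 4 = 12
  d = 10: d(10) · φ(90/10) = 4 · 6 = 24
  d = 15: d(15) · φ(90/15) = 4 · 2 = 8
  d = 18: d(18) · φ(90/18) = 6 · 4 = 24
  d = 30: d(30) · φ(90/30) = 8 · 2 = 16
  d = 45: d(45) · φ(90/45) = 6 · 1 = 6
  d = 90: d(90) · φ(90/90) = 12 · 1 = 12
Summing: (d * φ)(90) = 24 + 48 + 16 + 12 + 32 + 12 + 24 + 8 + 24 + 16 + 6 + 12 = 234.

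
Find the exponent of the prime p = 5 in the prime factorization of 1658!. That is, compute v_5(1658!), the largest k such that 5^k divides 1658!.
v_5(1658!) = 412

Legendre's formula: v_p(n!) = Σ_{k ≥ 1} ⌊n / p^k⌋. For p = 5, n = 1658, the terms are:
  ⌊1658/5^1⌋ = ⌊1658/5⌋ = 331
  ⌊1658/5^2⌋ = ⌊1658/25⌋ = 66
  ⌊1658/5^3⌋ = ⌊1658/125⌋ = 13
  ⌊1658/5^4⌋ = ⌊1658/625⌋ = 2
(the next term ⌊1658/5^5⌋ = 0, terminating the sum). Summing: v_5(1658!) = 331 + 66 + 13 + 2 = 412.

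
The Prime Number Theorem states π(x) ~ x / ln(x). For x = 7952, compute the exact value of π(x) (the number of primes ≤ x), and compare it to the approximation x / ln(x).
π(7952) = 1005;  x/ln(x) ≈ 885.41;  relative error ≈ 11.90%.

Directly count primes up to 7952: π(7952) = 1005. The PNT approximation gives 7952/ln(7952) ≈ 7952/8.98118 ≈ 885.41. Relative error (π(x) − x/ln(x)) / π(x) ≈ 11.90%; the approximation is known to undercount slightly (Li(x) is a better estimate).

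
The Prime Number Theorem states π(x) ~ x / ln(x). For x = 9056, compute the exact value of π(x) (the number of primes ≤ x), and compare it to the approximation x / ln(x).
π(9056) = 1125;  x/ln(x) ≈ 993.94;  relative error ≈ 11.65%.

Directly count primes up to 9056: π(9056) = 1125. The PNT approximation gives 9056/ln(9056) ≈ 9056/9.11118 ≈ 993.94. Relative error (π(x) − x/ln(x)) / π(x) ≈ 11.65%; the approximation is known to undercount slightly (Li(x) is a better estimate).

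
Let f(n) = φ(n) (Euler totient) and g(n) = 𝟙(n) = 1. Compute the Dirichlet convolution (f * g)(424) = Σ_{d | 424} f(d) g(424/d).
(φ * 𝟙)(424) = 424

Divisors of 424: [1, 2, 4, 8, 53, 106, 212, 424]. For each d | 424:
  d = 1: φ(1) · 𝟙(424/1) = 1 · 1 = 1
  d = 2: φ(2) · 𝟙(424/2) = 1 · 1 = 1
  d = 4: φ(4) · 𝟙(424/4) = 2 · 1 = 2
  d = 8: φ(8) · 𝟙(424/8) = 4 · 1 = 4
  d = 53: φ(53) · 𝟙(424/53) = 52 · 1 = 52
  d = 106: φ(106) · 𝟙(424/106) = 52 · 1 = 52
  d = 212: φ(212) · 𝟙(424/212) = 104 · 1 = 104
  d = 424: φ(424) · 𝟙(424/424) = 208 · 1 = 208
Summing: (φ * 𝟙)(424) = 1 + 1 + 2 + 4 + 52 + 52 + 104 + 208 = 424.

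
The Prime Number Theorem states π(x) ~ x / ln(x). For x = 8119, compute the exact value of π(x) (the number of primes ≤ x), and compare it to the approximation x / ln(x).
π(8119) = 1021;  x/ln(x) ≈ 901.91;  relative error ≈ 11.66%.

Directly count primes up to 8119: π(8119) = 1021. The PNT approximation gives 8119/ln(8119) ≈ 8119/9.00196 ≈ 901.91. Relative error (π(x) − x/ln(x)) / π(x) ≈ 11.66%; the approximation is known to undercount slightly (Li(x) is a better estimate).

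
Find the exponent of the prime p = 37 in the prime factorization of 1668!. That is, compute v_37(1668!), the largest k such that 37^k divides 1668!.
v_37(1668!) = 46

Legendre's formula: v_p(n!) = Σ_{k ≥ 1} ⌊n / p^k⌋. For p = 37, n = 1668, the terms are:
  ⌊1668/37^1⌋ = ⌊1668/37⌋ = 45
  ⌊1668/37^2⌋ = ⌊1668/1369⌋ = 1
(the next term ⌊1668/37^3⌋ = 0, terminating the sum). Summing: v_37(1668!) = 45 + 1 = 46.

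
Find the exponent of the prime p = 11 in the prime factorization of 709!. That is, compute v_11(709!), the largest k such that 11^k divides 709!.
v_11(709!) = 69

Legendre's formula: v_p(n!) = Σ_{k ≥ 1} ⌊n / p^k⌋. For p = 11, n = 709, the terms are:
  ⌊709/11^1⌋ = ⌊709/11⌋ = 64
  ⌊709/11^2⌋ = ⌊709/121⌋ = 5
(the next term ⌊709/11^3⌋ = 0, terminating the sum). Summing: v_11(709!) = 64 + 5 = 69.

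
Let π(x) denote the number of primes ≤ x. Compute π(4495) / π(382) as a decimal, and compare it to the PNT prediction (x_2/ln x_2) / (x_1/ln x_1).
π(4495)/π(382) = 610/75 ≈ 8.1333;  PNT prediction ≈ 8.3179.

π(382) = 75 and π(4495) = 610, so π(4495)/π(382) ≈ 8.1333. The PNT-predicted ratio is (4495/ln(4495)) / (382/ln(382)) ≈ 8.3179. The two agree to within a few percent, as expected.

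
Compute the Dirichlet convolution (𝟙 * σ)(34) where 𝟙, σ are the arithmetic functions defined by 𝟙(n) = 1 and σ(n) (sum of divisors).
(𝟙 * σ)(34) = 76

Divisors of 34: [1, 2, 17, 34]. For each d | 34:
  d = 1: 𝟙(1) · σ(34/1) = 1 · 54 = 54
  d = 2: 𝟙(2) · σ(34/2) = 1 · 18 = 18
  d = 17: 𝟙(17) · σ(34/17) = 1 · 3 = 3
  d = 34: 𝟙(34) · σ(34/34) = 1 · 1 = 1
Summing: (𝟙 * σ)(34) = 54 + 18 + 3 + 1 = 76.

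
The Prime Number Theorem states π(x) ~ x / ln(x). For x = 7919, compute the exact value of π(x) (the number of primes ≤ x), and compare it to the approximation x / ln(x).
π(7919) = 1000;  x/ln(x) ≈ 882.14;  relative error ≈ 11.79%.

Directly count primes up to 7919: π(7919) = 1000. The PNT approximation gives 7919/ln(7919) ≈ 7919/8.97702 ≈ 882.14. Relative error (π(x) − x/ln(x)) / π(x) ≈ 11.79%; the approximation is known to undercount slightly (Li(x) is a better estimate).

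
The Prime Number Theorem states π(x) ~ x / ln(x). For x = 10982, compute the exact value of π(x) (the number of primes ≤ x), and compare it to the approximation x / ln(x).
π(10982) = 1333;  x/ln(x) ≈ 1180.35;  relative error ≈ 11.45%.

Directly count primes up to 10982: π(10982) = 1333. The PNT approximation gives 10982/ln(10982) ≈ 10982/9.30401 ≈ 1180.35. Relative error (π(x) − x/ln(x)) / π(x) ≈ 11.45%; the approximation is known to undercount slightly (Li(x) is a better estimate).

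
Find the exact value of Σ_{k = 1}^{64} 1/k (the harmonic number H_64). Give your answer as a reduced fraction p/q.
H_64 = 623171679694215690971693339/131362987122535807501262400

Direct summation: H_64 = 1 + 1/2 + ... + 1/64. The least common denominator is lcm(1, ..., 64) = 1182266884102822267511361600; over this denominator the numerator is 1182266884102822267511361600 + 591133442051411133755680800 + 394088961367607422503787200 + 295566721025705566877840400 + 236453376820564453502272320 + 197044480683803711251893600 + 168895269157546038215908800 + 147783360512852783438920200 + 131362987122535807501262400 + 118226688410282226751136160 + 107478807645711115228305600 + 98522240341901855625946800 + 90943606469447866731643200 + 84447634578773019107954400 + 78817792273521484500757440 + 73891680256426391719460100 + 69545110829577780441844800 + 65681493561267903750631200 + 62224572847516961447966400 + 59113344205141113375568080 + 56298423052515346071969600 + 53739403822855557614152800 + 51402908004470533370059200 + 49261120170950927812973400 + 47290675364112890700454464 + 45471803234723933365821600 + 43787662374178602500420800 + 42223817289386509553977200 + 40767823589752491983150400 + 39408896136760742250378720 + 38137641422671686048753600 + 36945840128213195859730050 + 35826269215237038409435200 + 34772555414788890220922400 + 33779053831509207643181760 + 32840746780633951875315600 + 31953159029806007230036800 + 31112286423758480723983200 + 30314535489815955577214400 + 29556672102570556687784040 + 28835777661044445549057600 + 28149211526257673035984800 + 27494578700065634128171200 + 26869701911427778807076400 + 26272597424507161500252480 + 25701454002235266685029600 + 25154614555379197181092800 + 24630560085475463906486700 + 24127895593935148316558400 + 23645337682056445350227232 + 23181703609859260147281600 + 22735901617361966682910800 + 22306922341562684292667200 + 21893831187089301250210400 + 21495761529142223045661120 + 21111908644693254776988600 + 20741524282505653815988800 + 20383911794876245991575200 + 20038421764454614703582400 + 19704448068380371125189360 + 19381424329554463401825600 + 19068820711335843024376800 + 18766141017505115357323200 + 18472920064106597929865025 = 5608545117247941218745240051, so H_64 = 5608545117247941218745240051/1182266884102822267511361600; reducing by gcd(5608545117247941218745240051, 1182266884102822267511361600) = 9 gives 623171679694215690971693339/131362987122535807501262400 ≈ 4.74389. (The PNT-adjacent estimate ln(64) + γ ≈ 4.73610 matches within O(1/n).)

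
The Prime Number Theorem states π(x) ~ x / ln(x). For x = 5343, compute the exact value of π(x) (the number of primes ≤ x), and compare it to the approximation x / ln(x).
π(5343) = 706;  x/ln(x) ≈ 622.47;  relative error ≈ 11.83%.

Directly count primes up to 5343: π(5343) = 706. The PNT approximation gives 5343/ln(5343) ≈ 5343/8.58354 ≈ 622.47. Relative error (π(x) − x/ln(x)) / π(x) ≈ 11.83%; the approximation is known to undercount slightly (Li(x) is a better estimate).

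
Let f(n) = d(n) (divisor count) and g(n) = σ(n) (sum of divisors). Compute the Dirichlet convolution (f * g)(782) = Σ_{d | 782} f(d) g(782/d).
(d * σ)(782) = 2600

Divisors of 782: [1, 2, 17, 23, 34, 46, 391, 782]. For each d | 782:
  d = 1: d(1) · σ(782/1) = 1 · 1296 = 1296
  d = 2: d(2) · σ(782/2) = 2 · 432 = 864
  d = 17: d(17) · σ(782/17) = 2 · 72 = 144
  d = 23: d(23) · σ(782/23) = 2 · 54 = 108
  d = 34: d(34) · σ(782/34) = 4 · 24 = 96
  d = 46: d(46) · σ(782/46) = 4 · 18 = 72
  d = 391: d(391) · σ(782/391) = 4 · 3 = 12
  d = 782: d(782) · σ(782/782) = 8 · 1 = 8
Summing: (d * σ)(782) = 1296 + 864 + 144 + 108 + 96 + 72 + 12 + 8 = 2600.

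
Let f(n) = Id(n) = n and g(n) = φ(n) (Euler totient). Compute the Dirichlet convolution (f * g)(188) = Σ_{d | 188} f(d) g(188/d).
(Id * φ)(188) = 744

Divisors of 188: [1, 2, 4, 47, 94, 188]. For each d | 188:
  d = 1: Id(1) · φ(188/1) = 1 · 92 = 92
  d = 2: Id(2) · φ(188/2) = 2 · 46 = 92
  d = 4: Id(4) · φ(188/4) = 4 · 46 = 184
  d = 47: Id(47) · φ(188/47) = 47 · 2 = 94
  d = 94: Id(94) · φ(188/94) = 94 · 1 = 94
  d = 188: Id(188) · φ(188/188) = 188 · 1 = 188
Summing: (Id * φ)(188) = 92 + 92 + 184 + 94 + 94 + 188 = 744.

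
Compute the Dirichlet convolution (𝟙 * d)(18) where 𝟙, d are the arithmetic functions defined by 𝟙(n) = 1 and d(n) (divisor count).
(𝟙 * d)(18) = 18

Divisors of 18: [1, 2, 3, 6, 9, 18]. For each d | 18:
  d = 1: 𝟙(1) · d(18/1) = 1 · 6 = 6
  d = 2: 𝟙(2) · d(18/2) = 1 · 3 = 3
  d = 3: 𝟙(3) · d(18/3) = 1 · 4 = 4
  d = 6: 𝟙(6) · d(18/6) = 1 · 2 = 2
  d = 9: 𝟙(9) · d(18/9) = 1 · 2 = 2
  d = 18: 𝟙(18) · d(18/18) = 1 · 1 = 1
Summing: (𝟙 * d)(18) = 6 + 3 + 4 + 2 + 2 + 1 = 18.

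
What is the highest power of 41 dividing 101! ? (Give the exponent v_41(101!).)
v_41(101!) = 2

Legendre's formula: v_p(n!) = Σ_{k ≥ 1} ⌊n / p^k⌋. For p = 41, n = 101, the terms are:
  ⌊101/41^1⌋ = ⌊101/41⌋ = 2
(the next term ⌊101/41^2⌋ = 0, terminating the sum). Summing: v_41(101!) = 2 = 2.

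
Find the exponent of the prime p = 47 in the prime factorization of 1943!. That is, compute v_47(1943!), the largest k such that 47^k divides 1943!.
v_47(1943!) = 41

Legendre's formula: v_p(n!) = Σ_{k ≥ 1} ⌊n / p^k⌋. For p = 47, n = 1943, the terms are:
  ⌊1943/47^1⌋ = ⌊1943/47⌋ = 41
(the next term ⌊1943/47^2⌋ = 0, terminating the sum). Summing: v_47(1943!) = 41 = 41.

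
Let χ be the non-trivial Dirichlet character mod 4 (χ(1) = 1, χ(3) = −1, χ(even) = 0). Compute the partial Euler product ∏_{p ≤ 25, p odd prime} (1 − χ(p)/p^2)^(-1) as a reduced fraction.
∏ = 7900068038863/8628726988800

The odd primes p ≤ 25 are [3, 5, 7, 11, 13, 17, 19, 23]. For each, χ(p) = 1 if p ≡ 1 mod 4, χ(p) = −1 if p ≡ 3 mod 4. Taking (1 − χ(p)/p^2)^(-1) = p^2/(p^2 − χ(p)): (1 − (-1)/3^2)^(-1) · (1 − (1)/5^2)^(-1) · (1 − (-1)/7^2)^(-1) · (1 − (-1)/11^2)^(-1) · (1 − (1)/13^2)^(-1) · (1 − (1)/17^2)^(-1) · (1 − (-1)/19^2)^(-1) · (1 − (-1)/23^2)^(-1) = 7900068038863/8628726988800.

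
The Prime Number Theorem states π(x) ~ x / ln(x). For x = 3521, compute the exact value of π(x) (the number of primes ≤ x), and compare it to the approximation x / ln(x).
π(3521) = 491;  x/ln(x) ≈ 431.15;  relative error ≈ 12.19%.

Directly count primes up to 3521: π(3521) = 491. The PNT approximation gives 3521/ln(3521) ≈ 3521/8.16650 ≈ 431.15. Relative error (π(x) − x/ln(x)) / π(x) ≈ 12.19%; the approximation is known to undercount slightly (Li(x) is a better estimate).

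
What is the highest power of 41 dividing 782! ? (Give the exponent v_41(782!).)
v_41(782!) = 19

Legendre's formula: v_p(n!) = Σ_{k ≥ 1} ⌊n / p^k⌋. For p = 41, n = 782, the terms are:
  ⌊782/41^1⌋ = ⌊782/41⌋ = 19
(the next term ⌊782/41^2⌋ = 0, terminating the sum). Summing: v_41(782!) = 19 = 19.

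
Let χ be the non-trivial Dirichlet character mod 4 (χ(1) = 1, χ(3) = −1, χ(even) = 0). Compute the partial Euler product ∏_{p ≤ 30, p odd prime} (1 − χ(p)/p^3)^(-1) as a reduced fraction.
∏ = 332738560088645051275/343395528292159193088

The odd primes p ≤ 30 are [3, 5, 7, 11, 13, 17, 19, 23, 29]. For each, χ(p) = 1 if p ≡ 1 mod 4, χ(p) = −1 if p ≡ 3 mod 4. Taking (1 − χ(p)/p^3)^(-1) = p^3/(p^3 − χ(p)): (1 − (-1)/3^3)^(-1) · (1 − (1)/5^3)^(-1) · (1 − (-1)/7^3)^(-1) · (1 − (-1)/11^3)^(-1) · (1 − (1)/13^3)^(-1) · (1 − (1)/17^3)^(-1) · (1 − (-1)/19^3)^(-1) · (1 − (-1)/23^3)^(-1) · (1 − (1)/29^3)^(-1) = 332738560088645051275/343395528292159193088.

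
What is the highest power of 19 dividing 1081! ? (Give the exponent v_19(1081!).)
v_19(1081!) = 58

Legendre's formula: v_p(n!) = Σ_{k ≥ 1} ⌊n / p^k⌋. For p = 19, n = 1081, the terms are:
  ⌊1081/19^1⌋ = ⌊1081/19⌋ = 56
  ⌊1081/19^2⌋ = ⌊1081/361⌋ = 2
(the next term ⌊1081/19^3⌋ = 0, terminating the sum). Summing: v_19(1081!) = 56 + 2 = 58.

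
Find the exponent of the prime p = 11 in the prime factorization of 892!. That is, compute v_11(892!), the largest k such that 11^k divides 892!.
v_11(892!) = 88

Legendre's formula: v_p(n!) = Σ_{k ≥ 1} ⌊n / p^k⌋. For p = 11, n = 892, the terms are:
  ⌊892/11^1⌋ = ⌊892/11⌋ = 81
  ⌊892/11^2⌋ = ⌊892/121⌋ = 7
(the next term ⌊892/11^3⌋ = 0, terminating the sum). Summing: v_11(892!) = 81 + 7 = 88.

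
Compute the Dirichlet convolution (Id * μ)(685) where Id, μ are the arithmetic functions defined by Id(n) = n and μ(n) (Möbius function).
(Id * μ)(685) = 544

Divisors of 685: [1, 5, 137, 685]. For each d | 685:
  d = 1: Id(1) · μ(685/1) = 1 · 1 = 1
  d = 5: Id(5) · μ(685/5) = 5 · -1 = -5
  d = 137: Id(137) · μ(685/137) = 137 · -1 = -137
  d = 685: Id(685) · μ(685/685) = 685 · 1 = 685
Summing: (Id * μ)(685) = 1 + -5 + -137 + 685 = 544.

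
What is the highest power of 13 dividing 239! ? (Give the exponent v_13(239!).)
v_13(239!) = 19

Legendre's formula: v_p(n!) = Σ_{k ≥ 1} ⌊n / p^k⌋. For p = 13, n = 239, the terms are:
  ⌊239/13^1⌋ = ⌊239/13⌋ = 18
  ⌊239/13^2⌋ = ⌊239/169⌋ = 1
(the next term ⌊239/13^3⌋ = 0, terminating the sum). Summing: v_13(239!) = 18 + 1 = 19.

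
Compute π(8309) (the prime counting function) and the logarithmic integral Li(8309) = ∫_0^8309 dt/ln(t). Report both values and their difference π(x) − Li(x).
π(8309) = 1042;  Li(8309) ≈ 1060.73;  π(x) − Li(x) ≈ -18.73.

Direct count of primes ≤ 8309 gives π(8309) = 1042. Numerical evaluation of the logarithmic integral gives Li(8309) ≈ 1060.73. The difference π(x) − Li(x) ≈ -18.73 is typically negative for small/moderate x (Li(x) overestimates), though Littlewood's theorem shows this sign changes infinitely often.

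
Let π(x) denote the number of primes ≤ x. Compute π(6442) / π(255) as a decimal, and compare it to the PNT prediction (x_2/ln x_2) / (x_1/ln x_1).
π(6442)/π(255) = 836/54 ≈ 15.4815;  PNT prediction ≈ 15.9610.

π(255) = 54 and π(6442) = 836, so π(6442)/π(255) ≈ 15.4815. The PNT-predicted ratio is (6442/ln(6442)) / (255/ln(255)) ≈ 15.9610. The two agree to within a few percent, as expected.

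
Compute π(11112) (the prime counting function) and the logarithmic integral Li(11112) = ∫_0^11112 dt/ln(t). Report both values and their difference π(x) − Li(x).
π(11112) = 1345;  Li(11112) ≈ 1366.17;  π(x) − Li(x) ≈ -21.17.

Direct count of primes ≤ 11112 gives π(11112) = 1345. Numerical evaluation of the logarithmic integral gives Li(11112) ≈ 1366.17. The difference π(x) − Li(x) ≈ -21.17 is typically negative for small/moderate x (Li(x) overestimates), though Littlewood's theorem shows this sign changes infinitely often.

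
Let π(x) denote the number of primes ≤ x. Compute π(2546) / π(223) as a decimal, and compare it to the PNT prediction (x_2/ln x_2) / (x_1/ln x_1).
π(2546)/π(223) = 372/48 ≈ 7.7500;  PNT prediction ≈ 7.8719.

π(223) = 48 and π(2546) = 372, so π(2546)/π(223) ≈ 7.7500. The PNT-predicted ratio is (2546/ln(2546)) / (223/ln(223)) ≈ 7.8719. The two agree to within a few percent, as expected.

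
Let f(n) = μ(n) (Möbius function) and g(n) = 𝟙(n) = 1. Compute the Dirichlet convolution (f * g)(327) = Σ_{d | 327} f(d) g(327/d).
(μ * 𝟙)(327) = 0

Divisors of 327: [1, 3, 109, 327]. For each d | 327:
  d = 1: μ(1) · 𝟙(327/1) = 1 · 1 = 1
  d = 3: μ(3) · 𝟙(327/3) = -1 · 1 = -1
  d = 109: μ(109) · 𝟙(327/109) = -1 · 1 = -1
  d = 327: μ(327) · 𝟙(327/327) = 1 · 1 = 1
Summing: (μ * 𝟙)(327) = 1 + -1 + -1 + 1 = 0.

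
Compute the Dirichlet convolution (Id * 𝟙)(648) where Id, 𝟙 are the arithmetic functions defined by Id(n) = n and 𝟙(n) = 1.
(Id * 𝟙)(648) = 1815

Divisors of 648: [1, 2, 3, 4, 6, 8, 9, 12, 18, 24, 27, 36, 54, 72, 81, 108, 162, 216, 324, 648]. For each d | 648:
  d = 1: Id(1) · 𝟙(648/1) = 1 · 1 = 1
  d = 2: Id(2) · 𝟙(648/2) = 2 · 1 = 2
  d = 3: Id(3) · 𝟙(648/3) = 3 · 1 = 3
  d = 4: Id(4) · 𝟙(648/4) = 4 · 1 = 4
  d = 6: Id(6) · 𝟙(648/6) = 6 · 1 = 6
  d = 8: Id(8) · 𝟙(648/8) = 8 · 1 = 8
  d = 9: Id(9) · 𝟙(648/9) = 9 · 1 = 9
  d = 12: Id(12) · 𝟙(648/12) = 12 · 1 = 12
  d = 18: Id(18) · 𝟙(648/18) = 18 · 1 = 18
  d = 24: Id(24) · 𝟙(648/24) = 24 · 1 = 24
  d = 27: Id(27) · 𝟙(648/27) = 27 · 1 = 27
  d = 36: Id(36) · 𝟙(648/36) = 36 · 1 = 36
  d = 54: Id(54) · 𝟙(648/54) = 54 · 1 = 54
  d = 72: Id(72) · 𝟙(648/72) = 72 · 1 = 72
  d = 81: Id(81) · 𝟙(648/81) = 81 · 1 = 81
  d = 108: Id(108) · 𝟙(648/108) = 108 · 1 = 108
  d = 162: Id(162) · 𝟙(648/162) = 162 · 1 = 162
  d = 216: Id(216) · 𝟙(648/216) = 216 · 1 = 216
  d = 324: Id(324) · 𝟙(648/324) = 324 · 1 = 324
  d = 648: Id(648) · 𝟙(648/648) = 648 · 1 = 648
Summing: (Id * 𝟙)(648) = 1 + 2 + 3 + 4 + 6 + 8 + 9 + 12 + 18 + 24 + 27 + 36 + 54 + 72 + 81 + 108 + 162 + 216 + 324 + 648 = 1815.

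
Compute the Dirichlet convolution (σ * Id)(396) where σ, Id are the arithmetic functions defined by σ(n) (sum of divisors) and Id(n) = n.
(σ * Id)(396) = 13294

Divisors of 396: [1, 2, 3, 4, 6, 9, 11, 12, 18, 22, 33, 36, 44, 66, 99, 132, 198, 396]. For each d | 396:
  d = 1: σ(1) · Id(396/1) = 1 · 396 = 396
  d = 2: σ(2) · Id(396/2) = 3 · 198 = 594
  d = 3: σ(3) · Id(396/3) = 4 · 132 = 528
  d = 4: σ(4) · Id(396/4) = 7 · 99 = 693
  d = 6: σ(6) · Id(396/6) = 12 · 66 = 792
  d = 9: σ(9) · Id(396/9) = 13 · 44 = 572
  d = 11: σ(11) · Id(396/11) = 12 · 36 = 432
  d = 12: σ(12) · Id(396/12) = 28 · 33 = 924
  d = 18: σ(18) · Id(396/18) = 39 · 22 = 858
  d = 22: σ(22) · Id(396/22) = 36 · 18 = 648
  d = 33: σ(33) · Id(396/33) = 48 · 12 = 576
  d = 36: σ(36) · Id(396/36) = 91 · 11 = 1001
  d = 44: σ(44) · Id(396/44) = 84 · 9 = 756
  d = 66: σ(66) · Id(396/66) = 144 · 6 = 864
  d = 99: σ(99) · Id(396/99) = 156 · 4 = 624
  d = 132: σ(132) · Id(396/132) = 336 · 3 = 1008
  d = 198: σ(198) · Id(396/198) = 468 · 2 = 936
  d = 396: σ(396) · Id(396/396) = 1092 · 1 = 1092
Summing: (σ * Id)(396) = 396 + 594 + 528 + 693 + 792 + 572 + 432 + 924 + 858 + 648 + 576 + 1001 + 756 + 864 + 624 + 1008 + 936 + 1092 = 13294.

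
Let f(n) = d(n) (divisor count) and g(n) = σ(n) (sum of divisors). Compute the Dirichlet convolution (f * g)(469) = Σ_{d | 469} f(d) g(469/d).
(d * σ)(469) = 700

Divisors of 469: [1, 7, 67, 469]. For each d | 469:
  d = 1: d(1) · σ(469/1) = 1 · 544 = 544
  d = 7: d(7) · σ(469/7) = 2 · 68 = 136
  d = 67: d(67) · σ(469/67) = 2 · 8 = 16
  d = 469: d(469) · σ(469/469) = 4 · 1 = 4
Summing: (d * σ)(469) = 544 + 136 + 16 + 4 = 700.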